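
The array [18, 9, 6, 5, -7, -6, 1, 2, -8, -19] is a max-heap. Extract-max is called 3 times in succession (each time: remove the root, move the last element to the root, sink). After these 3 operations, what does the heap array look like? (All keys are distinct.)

extract-max #1 returns 18:
  remove root 18; move last element -19 to root → [-19, 9, 6, 5, -7, -6, 1, 2, -8]
  -19 vs larger child 9 at index 1, swap → [9, -19, 6, 5, -7, -6, 1, 2, -8]
  -19 vs larger child 5 at index 3, swap → [9, 5, 6, -19, -7, -6, 1, 2, -8]
  -19 vs larger child 2 at index 7, swap → [9, 5, 6, 2, -7, -6, 1, -19, -8]
extract-max #2 returns 9:
  remove root 9; move last element -8 to root → [-8, 5, 6, 2, -7, -6, 1, -19]
  -8 vs larger child 6 at index 2, swap → [6, 5, -8, 2, -7, -6, 1, -19]
  -8 vs larger child 1 at index 6, swap → [6, 5, 1, 2, -7, -6, -8, -19]
extract-max #3 returns 6:
  remove root 6; move last element -19 to root → [-19, 5, 1, 2, -7, -6, -8]
  -19 vs larger child 5 at index 1, swap → [5, -19, 1, 2, -7, -6, -8]
  -19 vs larger child 2 at index 3, swap → [5, 2, 1, -19, -7, -6, -8]

[5, 2, 1, -19, -7, -6, -8]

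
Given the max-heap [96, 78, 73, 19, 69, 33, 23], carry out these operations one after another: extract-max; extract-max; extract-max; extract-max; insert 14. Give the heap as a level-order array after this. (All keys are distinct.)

extract-max → returns 96:
  remove root 96; move last element 23 to root → [23, 78, 73, 19, 69, 33]
  23 vs larger child 78 at index 1, swap → [78, 23, 73, 19, 69, 33]
  23 vs larger child 69 at index 4, swap → [78, 69, 73, 19, 23, 33]
extract-max → returns 78:
  remove root 78; move last element 33 to root → [33, 69, 73, 19, 23]
  33 vs larger child 73 at index 2, swap → [73, 69, 33, 19, 23]
extract-max → returns 73:
  remove root 73; move last element 23 to root → [23, 69, 33, 19]
  23 vs larger child 69 at index 1, swap → [69, 23, 33, 19]
extract-max → returns 69:
  remove root 69; move last element 19 to root → [19, 23, 33]
  19 vs larger child 33 at index 2, swap → [33, 23, 19]
insert 14:
  append 14 at index 3 → [33, 23, 19, 14] (no swap needed)

[33, 23, 19, 14]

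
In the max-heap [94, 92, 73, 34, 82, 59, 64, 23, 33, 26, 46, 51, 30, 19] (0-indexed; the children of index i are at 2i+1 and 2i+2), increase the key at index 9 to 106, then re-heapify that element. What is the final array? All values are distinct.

[106, 94, 73, 34, 92, 59, 64, 23, 33, 82, 46, 51, 30, 19]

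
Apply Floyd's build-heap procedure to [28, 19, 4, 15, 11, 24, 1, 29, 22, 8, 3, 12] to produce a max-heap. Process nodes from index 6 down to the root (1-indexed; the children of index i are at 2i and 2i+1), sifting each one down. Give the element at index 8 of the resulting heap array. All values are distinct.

sift down from index 6: already satisfies heap property
sift down from index 5: already satisfies heap property
sift down from index 4:
  15 vs larger child 29 at index 8, swap → [28, 19, 4, 29, 11, 24, 1, 15, 22, 8, 3, 12]
sift down from index 3:
  4 vs larger child 24 at index 6, swap → [28, 19, 24, 29, 11, 4, 1, 15, 22, 8, 3, 12]
  4 vs only child 12 at index 12, swap → [28, 19, 24, 29, 11, 12, 1, 15, 22, 8, 3, 4]
sift down from index 2:
  19 vs larger child 29 at index 4, swap → [28, 29, 24, 19, 11, 12, 1, 15, 22, 8, 3, 4]
  19 vs larger child 22 at index 9, swap → [28, 29, 24, 22, 11, 12, 1, 15, 19, 8, 3, 4]
sift down from index 1:
  28 vs larger child 29 at index 2, swap → [29, 28, 24, 22, 11, 12, 1, 15, 19, 8, 3, 4]
resulting array: [29, 28, 24, 22, 11, 12, 1, 15, 19, 8, 3, 4]

15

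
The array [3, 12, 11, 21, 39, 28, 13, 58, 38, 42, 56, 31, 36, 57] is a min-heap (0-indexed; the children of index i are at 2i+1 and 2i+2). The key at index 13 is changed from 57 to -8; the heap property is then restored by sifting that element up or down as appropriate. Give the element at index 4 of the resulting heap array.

39

set index 13 from 57 to -8 → [3, 12, 11, 21, 39, 28, 13, 58, 38, 42, 56, 31, 36, -8]
-8 < parent 13 at index 6, swap → [3, 12, 11, 21, 39, 28, -8, 58, 38, 42, 56, 31, 36, 13]
-8 < parent 11 at index 2, swap → [3, 12, -8, 21, 39, 28, 11, 58, 38, 42, 56, 31, 36, 13]
-8 < parent 3 at index 0, swap → [-8, 12, 3, 21, 39, 28, 11, 58, 38, 42, 56, 31, 36, 13]
resulting array: [-8, 12, 3, 21, 39, 28, 11, 58, 38, 42, 56, 31, 36, 13]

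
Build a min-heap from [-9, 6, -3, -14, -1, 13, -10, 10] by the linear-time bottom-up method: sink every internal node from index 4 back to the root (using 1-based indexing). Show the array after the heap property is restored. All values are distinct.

[-14, -9, -10, 6, -1, 13, -3, 10]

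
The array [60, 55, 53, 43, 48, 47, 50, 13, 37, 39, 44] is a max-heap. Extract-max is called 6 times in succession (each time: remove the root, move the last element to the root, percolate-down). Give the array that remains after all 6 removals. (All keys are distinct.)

extract-max #1 returns 60:
  remove root 60; move last element 44 to root → [44, 55, 53, 43, 48, 47, 50, 13, 37, 39]
  44 vs larger child 55 at index 1, swap → [55, 44, 53, 43, 48, 47, 50, 13, 37, 39]
  44 vs larger child 48 at index 4, swap → [55, 48, 53, 43, 44, 47, 50, 13, 37, 39]
extract-max #2 returns 55:
  remove root 55; move last element 39 to root → [39, 48, 53, 43, 44, 47, 50, 13, 37]
  39 vs larger child 53 at index 2, swap → [53, 48, 39, 43, 44, 47, 50, 13, 37]
  39 vs larger child 50 at index 6, swap → [53, 48, 50, 43, 44, 47, 39, 13, 37]
extract-max #3 returns 53:
  remove root 53; move last element 37 to root → [37, 48, 50, 43, 44, 47, 39, 13]
  37 vs larger child 50 at index 2, swap → [50, 48, 37, 43, 44, 47, 39, 13]
  37 vs larger child 47 at index 5, swap → [50, 48, 47, 43, 44, 37, 39, 13]
extract-max #4 returns 50:
  remove root 50; move last element 13 to root → [13, 48, 47, 43, 44, 37, 39]
  13 vs larger child 48 at index 1, swap → [48, 13, 47, 43, 44, 37, 39]
  13 vs larger child 44 at index 4, swap → [48, 44, 47, 43, 13, 37, 39]
extract-max #5 returns 48:
  remove root 48; move last element 39 to root → [39, 44, 47, 43, 13, 37]
  39 vs larger child 47 at index 2, swap → [47, 44, 39, 43, 13, 37]
extract-max #6 returns 47:
  remove root 47; move last element 37 to root → [37, 44, 39, 43, 13]
  37 vs larger child 44 at index 1, swap → [44, 37, 39, 43, 13]
  37 vs larger child 43 at index 3, swap → [44, 43, 39, 37, 13]

[44, 43, 39, 37, 13]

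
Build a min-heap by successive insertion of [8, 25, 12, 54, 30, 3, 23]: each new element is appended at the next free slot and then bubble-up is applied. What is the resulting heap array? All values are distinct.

Insert 8:
  append 8 at index 0 → [8] (no swap needed)
Insert 25:
  append 25 at index 1 → [8, 25] (no swap needed)
Insert 12:
  append 12 at index 2 → [8, 25, 12] (no swap needed)
Insert 54:
  append 54 at index 3 → [8, 25, 12, 54] (no swap needed)
Insert 30:
  append 30 at index 4 → [8, 25, 12, 54, 30] (no swap needed)
Insert 3:
  append 3 at index 5 → [8, 25, 12, 54, 30, 3]
  3 < parent 12 at index 2, swap → [8, 25, 3, 54, 30, 12]
  3 < parent 8 at index 0, swap → [3, 25, 8, 54, 30, 12]
Insert 23:
  append 23 at index 6 → [3, 25, 8, 54, 30, 12, 23] (no swap needed)

[3, 25, 8, 54, 30, 12, 23]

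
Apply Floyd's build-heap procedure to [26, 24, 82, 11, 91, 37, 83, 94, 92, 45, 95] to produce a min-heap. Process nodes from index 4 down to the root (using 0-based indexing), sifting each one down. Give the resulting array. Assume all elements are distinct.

[11, 24, 37, 26, 45, 82, 83, 94, 92, 91, 95]

sift down from index 4:
  91 vs smaller child 45 at index 9, swap → [26, 24, 82, 11, 45, 37, 83, 94, 92, 91, 95]
sift down from index 3: already satisfies heap property
sift down from index 2:
  82 vs smaller child 37 at index 5, swap → [26, 24, 37, 11, 45, 82, 83, 94, 92, 91, 95]
sift down from index 1:
  24 vs smaller child 11 at index 3, swap → [26, 11, 37, 24, 45, 82, 83, 94, 92, 91, 95]
sift down from index 0:
  26 vs smaller child 11 at index 1, swap → [11, 26, 37, 24, 45, 82, 83, 94, 92, 91, 95]
  26 vs smaller child 24 at index 3, swap → [11, 24, 37, 26, 45, 82, 83, 94, 92, 91, 95]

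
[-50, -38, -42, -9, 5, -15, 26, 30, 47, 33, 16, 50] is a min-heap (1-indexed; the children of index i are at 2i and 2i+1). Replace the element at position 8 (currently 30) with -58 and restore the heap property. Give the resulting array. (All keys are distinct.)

set index 8 from 30 to -58 → [-50, -38, -42, -9, 5, -15, 26, -58, 47, 33, 16, 50]
-58 < parent -9 at index 4, swap → [-50, -38, -42, -58, 5, -15, 26, -9, 47, 33, 16, 50]
-58 < parent -38 at index 2, swap → [-50, -58, -42, -38, 5, -15, 26, -9, 47, 33, 16, 50]
-58 < parent -50 at index 1, swap → [-58, -50, -42, -38, 5, -15, 26, -9, 47, 33, 16, 50]

[-58, -50, -42, -38, 5, -15, 26, -9, 47, 33, 16, 50]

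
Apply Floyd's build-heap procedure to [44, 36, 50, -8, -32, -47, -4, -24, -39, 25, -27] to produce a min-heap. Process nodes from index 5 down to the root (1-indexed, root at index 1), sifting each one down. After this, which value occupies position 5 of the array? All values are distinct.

sift down from index 5: already satisfies heap property
sift down from index 4:
  -8 vs smaller child -39 at index 9, swap → [44, 36, 50, -39, -32, -47, -4, -24, -8, 25, -27]
sift down from index 3:
  50 vs smaller child -47 at index 6, swap → [44, 36, -47, -39, -32, 50, -4, -24, -8, 25, -27]
sift down from index 2:
  36 vs smaller child -39 at index 4, swap → [44, -39, -47, 36, -32, 50, -4, -24, -8, 25, -27]
  36 vs smaller child -24 at index 8, swap → [44, -39, -47, -24, -32, 50, -4, 36, -8, 25, -27]
sift down from index 1:
  44 vs smaller child -47 at index 3, swap → [-47, -39, 44, -24, -32, 50, -4, 36, -8, 25, -27]
  44 vs smaller child -4 at index 7, swap → [-47, -39, -4, -24, -32, 50, 44, 36, -8, 25, -27]
resulting array: [-47, -39, -4, -24, -32, 50, 44, 36, -8, 25, -27]

-32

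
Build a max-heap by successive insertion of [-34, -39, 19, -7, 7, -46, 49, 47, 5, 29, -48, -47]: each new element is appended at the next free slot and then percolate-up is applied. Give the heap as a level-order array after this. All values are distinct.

[49, 47, 19, 7, 29, -46, -34, -39, 5, -7, -48, -47]

Insert -34:
  append -34 at index 0 → [-34] (no swap needed)
Insert -39:
  append -39 at index 1 → [-34, -39] (no swap needed)
Insert 19:
  append 19 at index 2 → [-34, -39, 19]
  19 > parent -34 at index 0, swap → [19, -39, -34]
Insert -7:
  append -7 at index 3 → [19, -39, -34, -7]
  -7 > parent -39 at index 1, swap → [19, -7, -34, -39]
Insert 7:
  append 7 at index 4 → [19, -7, -34, -39, 7]
  7 > parent -7 at index 1, swap → [19, 7, -34, -39, -7]
Insert -46:
  append -46 at index 5 → [19, 7, -34, -39, -7, -46] (no swap needed)
Insert 49:
  append 49 at index 6 → [19, 7, -34, -39, -7, -46, 49]
  49 > parent -34 at index 2, swap → [19, 7, 49, -39, -7, -46, -34]
  49 > parent 19 at index 0, swap → [49, 7, 19, -39, -7, -46, -34]
Insert 47:
  append 47 at index 7 → [49, 7, 19, -39, -7, -46, -34, 47]
  47 > parent -39 at index 3, swap → [49, 7, 19, 47, -7, -46, -34, -39]
  47 > parent 7 at index 1, swap → [49, 47, 19, 7, -7, -46, -34, -39]
Insert 5:
  append 5 at index 8 → [49, 47, 19, 7, -7, -46, -34, -39, 5] (no swap needed)
Insert 29:
  append 29 at index 9 → [49, 47, 19, 7, -7, -46, -34, -39, 5, 29]
  29 > parent -7 at index 4, swap → [49, 47, 19, 7, 29, -46, -34, -39, 5, -7]
Insert -48:
  append -48 at index 10 → [49, 47, 19, 7, 29, -46, -34, -39, 5, -7, -48] (no swap needed)
Insert -47:
  append -47 at index 11 → [49, 47, 19, 7, 29, -46, -34, -39, 5, -7, -48, -47] (no swap needed)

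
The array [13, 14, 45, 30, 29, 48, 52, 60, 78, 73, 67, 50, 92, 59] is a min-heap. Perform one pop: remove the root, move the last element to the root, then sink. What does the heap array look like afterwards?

remove root 13; move last element 59 to root → [59, 14, 45, 30, 29, 48, 52, 60, 78, 73, 67, 50, 92]
59 vs smaller child 14 at index 1, swap → [14, 59, 45, 30, 29, 48, 52, 60, 78, 73, 67, 50, 92]
59 vs smaller child 29 at index 4, swap → [14, 29, 45, 30, 59, 48, 52, 60, 78, 73, 67, 50, 92]

[14, 29, 45, 30, 59, 48, 52, 60, 78, 73, 67, 50, 92]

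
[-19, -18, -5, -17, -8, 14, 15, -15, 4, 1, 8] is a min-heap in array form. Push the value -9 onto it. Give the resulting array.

append -9 at index 11 → [-19, -18, -5, -17, -8, 14, 15, -15, 4, 1, 8, -9]
-9 < parent 14 at index 5, swap → [-19, -18, -5, -17, -8, -9, 15, -15, 4, 1, 8, 14]
-9 < parent -5 at index 2, swap → [-19, -18, -9, -17, -8, -5, 15, -15, 4, 1, 8, 14]

[-19, -18, -9, -17, -8, -5, 15, -15, 4, 1, 8, 14]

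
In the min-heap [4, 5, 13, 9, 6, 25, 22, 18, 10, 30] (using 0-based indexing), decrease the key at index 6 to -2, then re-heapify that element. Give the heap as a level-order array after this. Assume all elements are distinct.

[-2, 5, 4, 9, 6, 25, 13, 18, 10, 30]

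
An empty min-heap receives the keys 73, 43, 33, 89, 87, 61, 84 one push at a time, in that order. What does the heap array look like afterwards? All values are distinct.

[33, 73, 43, 89, 87, 61, 84]

Insert 73:
  append 73 at index 0 → [73] (no swap needed)
Insert 43:
  append 43 at index 1 → [73, 43]
  43 < parent 73 at index 0, swap → [43, 73]
Insert 33:
  append 33 at index 2 → [43, 73, 33]
  33 < parent 43 at index 0, swap → [33, 73, 43]
Insert 89:
  append 89 at index 3 → [33, 73, 43, 89] (no swap needed)
Insert 87:
  append 87 at index 4 → [33, 73, 43, 89, 87] (no swap needed)
Insert 61:
  append 61 at index 5 → [33, 73, 43, 89, 87, 61] (no swap needed)
Insert 84:
  append 84 at index 6 → [33, 73, 43, 89, 87, 61, 84] (no swap needed)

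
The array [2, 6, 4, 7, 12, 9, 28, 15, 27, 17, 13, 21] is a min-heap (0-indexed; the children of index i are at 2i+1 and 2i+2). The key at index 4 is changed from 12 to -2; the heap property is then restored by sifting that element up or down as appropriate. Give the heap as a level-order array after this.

set index 4 from 12 to -2 → [2, 6, 4, 7, -2, 9, 28, 15, 27, 17, 13, 21]
-2 < parent 6 at index 1, swap → [2, -2, 4, 7, 6, 9, 28, 15, 27, 17, 13, 21]
-2 < parent 2 at index 0, swap → [-2, 2, 4, 7, 6, 9, 28, 15, 27, 17, 13, 21]

[-2, 2, 4, 7, 6, 9, 28, 15, 27, 17, 13, 21]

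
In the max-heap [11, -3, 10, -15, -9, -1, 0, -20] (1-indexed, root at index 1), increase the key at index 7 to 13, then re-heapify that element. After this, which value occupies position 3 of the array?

11

set index 7 from 0 to 13 → [11, -3, 10, -15, -9, -1, 13, -20]
13 > parent 10 at index 3, swap → [11, -3, 13, -15, -9, -1, 10, -20]
13 > parent 11 at index 1, swap → [13, -3, 11, -15, -9, -1, 10, -20]
resulting array: [13, -3, 11, -15, -9, -1, 10, -20]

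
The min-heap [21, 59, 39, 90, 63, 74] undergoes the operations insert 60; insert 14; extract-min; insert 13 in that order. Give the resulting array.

[13, 21, 39, 59, 63, 74, 60, 90]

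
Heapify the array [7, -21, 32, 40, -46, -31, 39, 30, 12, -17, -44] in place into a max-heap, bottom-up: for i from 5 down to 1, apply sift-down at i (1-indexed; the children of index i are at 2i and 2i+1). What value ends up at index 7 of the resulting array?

32

sift down from index 5:
  -46 vs larger child -17 at index 10, swap → [7, -21, 32, 40, -17, -31, 39, 30, 12, -46, -44]
sift down from index 4: already satisfies heap property
sift down from index 3:
  32 vs larger child 39 at index 7, swap → [7, -21, 39, 40, -17, -31, 32, 30, 12, -46, -44]
sift down from index 2:
  -21 vs larger child 40 at index 4, swap → [7, 40, 39, -21, -17, -31, 32, 30, 12, -46, -44]
  -21 vs larger child 30 at index 8, swap → [7, 40, 39, 30, -17, -31, 32, -21, 12, -46, -44]
sift down from index 1:
  7 vs larger child 40 at index 2, swap → [40, 7, 39, 30, -17, -31, 32, -21, 12, -46, -44]
  7 vs larger child 30 at index 4, swap → [40, 30, 39, 7, -17, -31, 32, -21, 12, -46, -44]
  7 vs larger child 12 at index 9, swap → [40, 30, 39, 12, -17, -31, 32, -21, 7, -46, -44]
resulting array: [40, 30, 39, 12, -17, -31, 32, -21, 7, -46, -44]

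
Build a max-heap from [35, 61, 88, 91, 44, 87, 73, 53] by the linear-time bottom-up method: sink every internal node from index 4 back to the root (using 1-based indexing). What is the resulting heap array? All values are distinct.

sift down from index 4: already satisfies heap property
sift down from index 3: already satisfies heap property
sift down from index 2:
  61 vs larger child 91 at index 4, swap → [35, 91, 88, 61, 44, 87, 73, 53]
sift down from index 1:
  35 vs larger child 91 at index 2, swap → [91, 35, 88, 61, 44, 87, 73, 53]
  35 vs larger child 61 at index 4, swap → [91, 61, 88, 35, 44, 87, 73, 53]
  35 vs only child 53 at index 8, swap → [91, 61, 88, 53, 44, 87, 73, 35]

[91, 61, 88, 53, 44, 87, 73, 35]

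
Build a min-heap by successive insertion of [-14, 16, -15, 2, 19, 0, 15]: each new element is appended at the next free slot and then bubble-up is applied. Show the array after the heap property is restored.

[-15, 2, -14, 16, 19, 0, 15]

Insert -14:
  append -14 at index 0 → [-14] (no swap needed)
Insert 16:
  append 16 at index 1 → [-14, 16] (no swap needed)
Insert -15:
  append -15 at index 2 → [-14, 16, -15]
  -15 < parent -14 at index 0, swap → [-15, 16, -14]
Insert 2:
  append 2 at index 3 → [-15, 16, -14, 2]
  2 < parent 16 at index 1, swap → [-15, 2, -14, 16]
Insert 19:
  append 19 at index 4 → [-15, 2, -14, 16, 19] (no swap needed)
Insert 0:
  append 0 at index 5 → [-15, 2, -14, 16, 19, 0] (no swap needed)
Insert 15:
  append 15 at index 6 → [-15, 2, -14, 16, 19, 0, 15] (no swap needed)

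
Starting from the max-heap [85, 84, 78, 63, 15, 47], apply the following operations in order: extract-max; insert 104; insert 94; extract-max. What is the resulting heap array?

[94, 63, 84, 47, 15, 78]

extract-max → returns 85:
  remove root 85; move last element 47 to root → [47, 84, 78, 63, 15]
  47 vs larger child 84 at index 1, swap → [84, 47, 78, 63, 15]
  47 vs larger child 63 at index 3, swap → [84, 63, 78, 47, 15]
insert 104:
  append 104 at index 5 → [84, 63, 78, 47, 15, 104]
  104 > parent 78 at index 2, swap → [84, 63, 104, 47, 15, 78]
  104 > parent 84 at index 0, swap → [104, 63, 84, 47, 15, 78]
insert 94:
  append 94 at index 6 → [104, 63, 84, 47, 15, 78, 94]
  94 > parent 84 at index 2, swap → [104, 63, 94, 47, 15, 78, 84]
extract-max → returns 104:
  remove root 104; move last element 84 to root → [84, 63, 94, 47, 15, 78]
  84 vs larger child 94 at index 2, swap → [94, 63, 84, 47, 15, 78]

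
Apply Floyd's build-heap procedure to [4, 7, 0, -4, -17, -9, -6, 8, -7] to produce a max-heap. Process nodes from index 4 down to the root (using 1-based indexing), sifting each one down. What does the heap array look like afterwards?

[8, 7, 0, 4, -17, -9, -6, -4, -7]

sift down from index 4:
  -4 vs larger child 8 at index 8, swap → [4, 7, 0, 8, -17, -9, -6, -4, -7]
sift down from index 3: already satisfies heap property
sift down from index 2:
  7 vs larger child 8 at index 4, swap → [4, 8, 0, 7, -17, -9, -6, -4, -7]
sift down from index 1:
  4 vs larger child 8 at index 2, swap → [8, 4, 0, 7, -17, -9, -6, -4, -7]
  4 vs larger child 7 at index 4, swap → [8, 7, 0, 4, -17, -9, -6, -4, -7]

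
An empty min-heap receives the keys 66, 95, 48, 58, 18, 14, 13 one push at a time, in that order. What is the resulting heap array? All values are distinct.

[13, 48, 14, 95, 58, 66, 18]

Insert 66:
  append 66 at index 0 → [66] (no swap needed)
Insert 95:
  append 95 at index 1 → [66, 95] (no swap needed)
Insert 48:
  append 48 at index 2 → [66, 95, 48]
  48 < parent 66 at index 0, swap → [48, 95, 66]
Insert 58:
  append 58 at index 3 → [48, 95, 66, 58]
  58 < parent 95 at index 1, swap → [48, 58, 66, 95]
Insert 18:
  append 18 at index 4 → [48, 58, 66, 95, 18]
  18 < parent 58 at index 1, swap → [48, 18, 66, 95, 58]
  18 < parent 48 at index 0, swap → [18, 48, 66, 95, 58]
Insert 14:
  append 14 at index 5 → [18, 48, 66, 95, 58, 14]
  14 < parent 66 at index 2, swap → [18, 48, 14, 95, 58, 66]
  14 < parent 18 at index 0, swap → [14, 48, 18, 95, 58, 66]
Insert 13:
  append 13 at index 6 → [14, 48, 18, 95, 58, 66, 13]
  13 < parent 18 at index 2, swap → [14, 48, 13, 95, 58, 66, 18]
  13 < parent 14 at index 0, swap → [13, 48, 14, 95, 58, 66, 18]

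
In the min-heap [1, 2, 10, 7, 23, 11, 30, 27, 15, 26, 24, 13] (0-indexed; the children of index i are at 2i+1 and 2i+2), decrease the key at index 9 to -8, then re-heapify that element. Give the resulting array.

[-8, 1, 10, 7, 2, 11, 30, 27, 15, 23, 24, 13]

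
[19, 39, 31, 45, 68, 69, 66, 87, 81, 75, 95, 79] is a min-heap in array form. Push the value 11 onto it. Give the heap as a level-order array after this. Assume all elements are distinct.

[11, 39, 19, 45, 68, 31, 66, 87, 81, 75, 95, 79, 69]

append 11 at index 12 → [19, 39, 31, 45, 68, 69, 66, 87, 81, 75, 95, 79, 11]
11 < parent 69 at index 5, swap → [19, 39, 31, 45, 68, 11, 66, 87, 81, 75, 95, 79, 69]
11 < parent 31 at index 2, swap → [19, 39, 11, 45, 68, 31, 66, 87, 81, 75, 95, 79, 69]
11 < parent 19 at index 0, swap → [11, 39, 19, 45, 68, 31, 66, 87, 81, 75, 95, 79, 69]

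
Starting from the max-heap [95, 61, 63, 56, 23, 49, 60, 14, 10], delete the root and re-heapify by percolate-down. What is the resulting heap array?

remove root 95; move last element 10 to root → [10, 61, 63, 56, 23, 49, 60, 14]
10 vs larger child 63 at index 2, swap → [63, 61, 10, 56, 23, 49, 60, 14]
10 vs larger child 60 at index 6, swap → [63, 61, 60, 56, 23, 49, 10, 14]

[63, 61, 60, 56, 23, 49, 10, 14]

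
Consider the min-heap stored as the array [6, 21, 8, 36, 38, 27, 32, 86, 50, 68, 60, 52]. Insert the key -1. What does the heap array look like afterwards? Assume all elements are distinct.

[-1, 21, 6, 36, 38, 8, 32, 86, 50, 68, 60, 52, 27]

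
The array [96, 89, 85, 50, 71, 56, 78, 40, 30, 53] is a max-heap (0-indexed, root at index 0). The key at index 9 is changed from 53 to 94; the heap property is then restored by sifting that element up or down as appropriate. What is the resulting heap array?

set index 9 from 53 to 94 → [96, 89, 85, 50, 71, 56, 78, 40, 30, 94]
94 > parent 71 at index 4, swap → [96, 89, 85, 50, 94, 56, 78, 40, 30, 71]
94 > parent 89 at index 1, swap → [96, 94, 85, 50, 89, 56, 78, 40, 30, 71]

[96, 94, 85, 50, 89, 56, 78, 40, 30, 71]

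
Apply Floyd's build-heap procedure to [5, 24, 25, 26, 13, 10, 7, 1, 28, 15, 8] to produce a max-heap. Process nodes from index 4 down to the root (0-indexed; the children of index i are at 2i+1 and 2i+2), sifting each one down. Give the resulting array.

sift down from index 4:
  13 vs larger child 15 at index 9, swap → [5, 24, 25, 26, 15, 10, 7, 1, 28, 13, 8]
sift down from index 3:
  26 vs larger child 28 at index 8, swap → [5, 24, 25, 28, 15, 10, 7, 1, 26, 13, 8]
sift down from index 2: already satisfies heap property
sift down from index 1:
  24 vs larger child 28 at index 3, swap → [5, 28, 25, 24, 15, 10, 7, 1, 26, 13, 8]
  24 vs larger child 26 at index 8, swap → [5, 28, 25, 26, 15, 10, 7, 1, 24, 13, 8]
sift down from index 0:
  5 vs larger child 28 at index 1, swap → [28, 5, 25, 26, 15, 10, 7, 1, 24, 13, 8]
  5 vs larger child 26 at index 3, swap → [28, 26, 25, 5, 15, 10, 7, 1, 24, 13, 8]
  5 vs larger child 24 at index 8, swap → [28, 26, 25, 24, 15, 10, 7, 1, 5, 13, 8]

[28, 26, 25, 24, 15, 10, 7, 1, 5, 13, 8]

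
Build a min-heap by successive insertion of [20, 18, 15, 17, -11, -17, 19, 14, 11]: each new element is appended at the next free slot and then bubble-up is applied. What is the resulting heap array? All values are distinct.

Insert 20:
  append 20 at index 0 → [20] (no swap needed)
Insert 18:
  append 18 at index 1 → [20, 18]
  18 < parent 20 at index 0, swap → [18, 20]
Insert 15:
  append 15 at index 2 → [18, 20, 15]
  15 < parent 18 at index 0, swap → [15, 20, 18]
Insert 17:
  append 17 at index 3 → [15, 20, 18, 17]
  17 < parent 20 at index 1, swap → [15, 17, 18, 20]
Insert -11:
  append -11 at index 4 → [15, 17, 18, 20, -11]
  -11 < parent 17 at index 1, swap → [15, -11, 18, 20, 17]
  -11 < parent 15 at index 0, swap → [-11, 15, 18, 20, 17]
Insert -17:
  append -17 at index 5 → [-11, 15, 18, 20, 17, -17]
  -17 < parent 18 at index 2, swap → [-11, 15, -17, 20, 17, 18]
  -17 < parent -11 at index 0, swap → [-17, 15, -11, 20, 17, 18]
Insert 19:
  append 19 at index 6 → [-17, 15, -11, 20, 17, 18, 19] (no swap needed)
Insert 14:
  append 14 at index 7 → [-17, 15, -11, 20, 17, 18, 19, 14]
  14 < parent 20 at index 3, swap → [-17, 15, -11, 14, 17, 18, 19, 20]
  14 < parent 15 at index 1, swap → [-17, 14, -11, 15, 17, 18, 19, 20]
Insert 11:
  append 11 at index 8 → [-17, 14, -11, 15, 17, 18, 19, 20, 11]
  11 < parent 15 at index 3, swap → [-17, 14, -11, 11, 17, 18, 19, 20, 15]
  11 < parent 14 at index 1, swap → [-17, 11, -11, 14, 17, 18, 19, 20, 15]

[-17, 11, -11, 14, 17, 18, 19, 20, 15]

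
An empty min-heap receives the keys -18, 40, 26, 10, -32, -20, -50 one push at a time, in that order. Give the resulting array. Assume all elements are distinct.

Insert -18:
  append -18 at index 0 → [-18] (no swap needed)
Insert 40:
  append 40 at index 1 → [-18, 40] (no swap needed)
Insert 26:
  append 26 at index 2 → [-18, 40, 26] (no swap needed)
Insert 10:
  append 10 at index 3 → [-18, 40, 26, 10]
  10 < parent 40 at index 1, swap → [-18, 10, 26, 40]
Insert -32:
  append -32 at index 4 → [-18, 10, 26, 40, -32]
  -32 < parent 10 at index 1, swap → [-18, -32, 26, 40, 10]
  -32 < parent -18 at index 0, swap → [-32, -18, 26, 40, 10]
Insert -20:
  append -20 at index 5 → [-32, -18, 26, 40, 10, -20]
  -20 < parent 26 at index 2, swap → [-32, -18, -20, 40, 10, 26]
Insert -50:
  append -50 at index 6 → [-32, -18, -20, 40, 10, 26, -50]
  -50 < parent -20 at index 2, swap → [-32, -18, -50, 40, 10, 26, -20]
  -50 < parent -32 at index 0, swap → [-50, -18, -32, 40, 10, 26, -20]

[-50, -18, -32, 40, 10, 26, -20]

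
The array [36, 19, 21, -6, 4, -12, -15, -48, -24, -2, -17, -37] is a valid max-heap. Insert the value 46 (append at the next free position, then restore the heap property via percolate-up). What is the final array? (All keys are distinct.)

[46, 19, 36, -6, 4, 21, -15, -48, -24, -2, -17, -37, -12]

append 46 at index 12 → [36, 19, 21, -6, 4, -12, -15, -48, -24, -2, -17, -37, 46]
46 > parent -12 at index 5, swap → [36, 19, 21, -6, 4, 46, -15, -48, -24, -2, -17, -37, -12]
46 > parent 21 at index 2, swap → [36, 19, 46, -6, 4, 21, -15, -48, -24, -2, -17, -37, -12]
46 > parent 36 at index 0, swap → [46, 19, 36, -6, 4, 21, -15, -48, -24, -2, -17, -37, -12]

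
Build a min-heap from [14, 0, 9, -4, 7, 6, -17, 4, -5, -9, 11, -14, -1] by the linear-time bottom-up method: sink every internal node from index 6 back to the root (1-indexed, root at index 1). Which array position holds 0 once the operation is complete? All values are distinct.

sift down from index 6:
  6 vs smaller child -14 at index 12, swap → [14, 0, 9, -4, 7, -14, -17, 4, -5, -9, 11, 6, -1]
sift down from index 5:
  7 vs smaller child -9 at index 10, swap → [14, 0, 9, -4, -9, -14, -17, 4, -5, 7, 11, 6, -1]
sift down from index 4:
  -4 vs smaller child -5 at index 9, swap → [14, 0, 9, -5, -9, -14, -17, 4, -4, 7, 11, 6, -1]
sift down from index 3:
  9 vs smaller child -17 at index 7, swap → [14, 0, -17, -5, -9, -14, 9, 4, -4, 7, 11, 6, -1]
sift down from index 2:
  0 vs smaller child -9 at index 5, swap → [14, -9, -17, -5, 0, -14, 9, 4, -4, 7, 11, 6, -1]
sift down from index 1:
  14 vs smaller child -17 at index 3, swap → [-17, -9, 14, -5, 0, -14, 9, 4, -4, 7, 11, 6, -1]
  14 vs smaller child -14 at index 6, swap → [-17, -9, -14, -5, 0, 14, 9, 4, -4, 7, 11, 6, -1]
  14 vs smaller child -1 at index 13, swap → [-17, -9, -14, -5, 0, -1, 9, 4, -4, 7, 11, 6, 14]
resulting array: [-17, -9, -14, -5, 0, -1, 9, 4, -4, 7, 11, 6, 14]

5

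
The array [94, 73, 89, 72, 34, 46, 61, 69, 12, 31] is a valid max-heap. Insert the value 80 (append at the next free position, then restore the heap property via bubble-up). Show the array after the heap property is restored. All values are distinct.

[94, 80, 89, 72, 73, 46, 61, 69, 12, 31, 34]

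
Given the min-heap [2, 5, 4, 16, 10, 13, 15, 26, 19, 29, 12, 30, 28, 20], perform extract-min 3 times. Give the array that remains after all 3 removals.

[10, 12, 13, 16, 28, 20, 15, 26, 19, 29, 30]

extract-min #1 returns 2:
  remove root 2; move last element 20 to root → [20, 5, 4, 16, 10, 13, 15, 26, 19, 29, 12, 30, 28]
  20 vs smaller child 4 at index 2, swap → [4, 5, 20, 16, 10, 13, 15, 26, 19, 29, 12, 30, 28]
  20 vs smaller child 13 at index 5, swap → [4, 5, 13, 16, 10, 20, 15, 26, 19, 29, 12, 30, 28]
extract-min #2 returns 4:
  remove root 4; move last element 28 to root → [28, 5, 13, 16, 10, 20, 15, 26, 19, 29, 12, 30]
  28 vs smaller child 5 at index 1, swap → [5, 28, 13, 16, 10, 20, 15, 26, 19, 29, 12, 30]
  28 vs smaller child 10 at index 4, swap → [5, 10, 13, 16, 28, 20, 15, 26, 19, 29, 12, 30]
  28 vs smaller child 12 at index 10, swap → [5, 10, 13, 16, 12, 20, 15, 26, 19, 29, 28, 30]
extract-min #3 returns 5:
  remove root 5; move last element 30 to root → [30, 10, 13, 16, 12, 20, 15, 26, 19, 29, 28]
  30 vs smaller child 10 at index 1, swap → [10, 30, 13, 16, 12, 20, 15, 26, 19, 29, 28]
  30 vs smaller child 12 at index 4, swap → [10, 12, 13, 16, 30, 20, 15, 26, 19, 29, 28]
  30 vs smaller child 28 at index 10, swap → [10, 12, 13, 16, 28, 20, 15, 26, 19, 29, 30]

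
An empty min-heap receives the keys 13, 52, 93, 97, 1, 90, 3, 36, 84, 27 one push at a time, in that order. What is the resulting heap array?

Insert 13:
  append 13 at index 0 → [13] (no swap needed)
Insert 52:
  append 52 at index 1 → [13, 52] (no swap needed)
Insert 93:
  append 93 at index 2 → [13, 52, 93] (no swap needed)
Insert 97:
  append 97 at index 3 → [13, 52, 93, 97] (no swap needed)
Insert 1:
  append 1 at index 4 → [13, 52, 93, 97, 1]
  1 < parent 52 at index 1, swap → [13, 1, 93, 97, 52]
  1 < parent 13 at index 0, swap → [1, 13, 93, 97, 52]
Insert 90:
  append 90 at index 5 → [1, 13, 93, 97, 52, 90]
  90 < parent 93 at index 2, swap → [1, 13, 90, 97, 52, 93]
Insert 3:
  append 3 at index 6 → [1, 13, 90, 97, 52, 93, 3]
  3 < parent 90 at index 2, swap → [1, 13, 3, 97, 52, 93, 90]
Insert 36:
  append 36 at index 7 → [1, 13, 3, 97, 52, 93, 90, 36]
  36 < parent 97 at index 3, swap → [1, 13, 3, 36, 52, 93, 90, 97]
Insert 84:
  append 84 at index 8 → [1, 13, 3, 36, 52, 93, 90, 97, 84] (no swap needed)
Insert 27:
  append 27 at index 9 → [1, 13, 3, 36, 52, 93, 90, 97, 84, 27]
  27 < parent 52 at index 4, swap → [1, 13, 3, 36, 27, 93, 90, 97, 84, 52]

[1, 13, 3, 36, 27, 93, 90, 97, 84, 52]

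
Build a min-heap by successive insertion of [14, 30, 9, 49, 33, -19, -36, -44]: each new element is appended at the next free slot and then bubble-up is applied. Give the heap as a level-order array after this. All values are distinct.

[-44, -36, -19, 30, 33, 14, 9, 49]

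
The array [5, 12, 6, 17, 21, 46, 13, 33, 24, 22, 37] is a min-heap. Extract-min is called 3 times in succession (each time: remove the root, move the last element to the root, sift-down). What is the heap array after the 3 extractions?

extract-min #1 returns 5:
  remove root 5; move last element 37 to root → [37, 12, 6, 17, 21, 46, 13, 33, 24, 22]
  37 vs smaller child 6 at index 2, swap → [6, 12, 37, 17, 21, 46, 13, 33, 24, 22]
  37 vs smaller child 13 at index 6, swap → [6, 12, 13, 17, 21, 46, 37, 33, 24, 22]
extract-min #2 returns 6:
  remove root 6; move last element 22 to root → [22, 12, 13, 17, 21, 46, 37, 33, 24]
  22 vs smaller child 12 at index 1, swap → [12, 22, 13, 17, 21, 46, 37, 33, 24]
  22 vs smaller child 17 at index 3, swap → [12, 17, 13, 22, 21, 46, 37, 33, 24]
extract-min #3 returns 12:
  remove root 12; move last element 24 to root → [24, 17, 13, 22, 21, 46, 37, 33]
  24 vs smaller child 13 at index 2, swap → [13, 17, 24, 22, 21, 46, 37, 33]

[13, 17, 24, 22, 21, 46, 37, 33]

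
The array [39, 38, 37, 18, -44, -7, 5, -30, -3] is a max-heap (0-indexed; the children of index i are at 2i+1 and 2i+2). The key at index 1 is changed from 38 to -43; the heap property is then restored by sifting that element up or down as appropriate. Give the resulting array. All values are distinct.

[39, 18, 37, -3, -44, -7, 5, -30, -43]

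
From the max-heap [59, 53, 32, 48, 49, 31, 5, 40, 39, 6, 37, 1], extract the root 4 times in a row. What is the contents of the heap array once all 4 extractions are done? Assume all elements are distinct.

extract-max #1 returns 59:
  remove root 59; move last element 1 to root → [1, 53, 32, 48, 49, 31, 5, 40, 39, 6, 37]
  1 vs larger child 53 at index 1, swap → [53, 1, 32, 48, 49, 31, 5, 40, 39, 6, 37]
  1 vs larger child 49 at index 4, swap → [53, 49, 32, 48, 1, 31, 5, 40, 39, 6, 37]
  1 vs larger child 37 at index 10, swap → [53, 49, 32, 48, 37, 31, 5, 40, 39, 6, 1]
extract-max #2 returns 53:
  remove root 53; move last element 1 to root → [1, 49, 32, 48, 37, 31, 5, 40, 39, 6]
  1 vs larger child 49 at index 1, swap → [49, 1, 32, 48, 37, 31, 5, 40, 39, 6]
  1 vs larger child 48 at index 3, swap → [49, 48, 32, 1, 37, 31, 5, 40, 39, 6]
  1 vs larger child 40 at index 7, swap → [49, 48, 32, 40, 37, 31, 5, 1, 39, 6]
extract-max #3 returns 49:
  remove root 49; move last element 6 to root → [6, 48, 32, 40, 37, 31, 5, 1, 39]
  6 vs larger child 48 at index 1, swap → [48, 6, 32, 40, 37, 31, 5, 1, 39]
  6 vs larger child 40 at index 3, swap → [48, 40, 32, 6, 37, 31, 5, 1, 39]
  6 vs larger child 39 at index 8, swap → [48, 40, 32, 39, 37, 31, 5, 1, 6]
extract-max #4 returns 48:
  remove root 48; move last element 6 to root → [6, 40, 32, 39, 37, 31, 5, 1]
  6 vs larger child 40 at index 1, swap → [40, 6, 32, 39, 37, 31, 5, 1]
  6 vs larger child 39 at index 3, swap → [40, 39, 32, 6, 37, 31, 5, 1]

[40, 39, 32, 6, 37, 31, 5, 1]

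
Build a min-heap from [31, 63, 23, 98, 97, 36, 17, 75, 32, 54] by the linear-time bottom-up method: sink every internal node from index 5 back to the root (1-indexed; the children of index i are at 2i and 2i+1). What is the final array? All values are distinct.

sift down from index 5:
  97 vs only child 54 at index 10, swap → [31, 63, 23, 98, 54, 36, 17, 75, 32, 97]
sift down from index 4:
  98 vs smaller child 32 at index 9, swap → [31, 63, 23, 32, 54, 36, 17, 75, 98, 97]
sift down from index 3:
  23 vs smaller child 17 at index 7, swap → [31, 63, 17, 32, 54, 36, 23, 75, 98, 97]
sift down from index 2:
  63 vs smaller child 32 at index 4, swap → [31, 32, 17, 63, 54, 36, 23, 75, 98, 97]
sift down from index 1:
  31 vs smaller child 17 at index 3, swap → [17, 32, 31, 63, 54, 36, 23, 75, 98, 97]
  31 vs smaller child 23 at index 7, swap → [17, 32, 23, 63, 54, 36, 31, 75, 98, 97]

[17, 32, 23, 63, 54, 36, 31, 75, 98, 97]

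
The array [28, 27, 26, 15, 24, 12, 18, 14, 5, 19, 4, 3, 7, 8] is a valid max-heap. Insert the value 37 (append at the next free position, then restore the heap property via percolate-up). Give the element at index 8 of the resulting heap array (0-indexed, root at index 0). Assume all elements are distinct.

append 37 at index 14 → [28, 27, 26, 15, 24, 12, 18, 14, 5, 19, 4, 3, 7, 8, 37]
37 > parent 18 at index 6, swap → [28, 27, 26, 15, 24, 12, 37, 14, 5, 19, 4, 3, 7, 8, 18]
37 > parent 26 at index 2, swap → [28, 27, 37, 15, 24, 12, 26, 14, 5, 19, 4, 3, 7, 8, 18]
37 > parent 28 at index 0, swap → [37, 27, 28, 15, 24, 12, 26, 14, 5, 19, 4, 3, 7, 8, 18]
resulting array: [37, 27, 28, 15, 24, 12, 26, 14, 5, 19, 4, 3, 7, 8, 18]

5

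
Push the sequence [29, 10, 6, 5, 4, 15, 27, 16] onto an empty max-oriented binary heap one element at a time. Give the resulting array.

Insert 29:
  append 29 at index 0 → [29] (no swap needed)
Insert 10:
  append 10 at index 1 → [29, 10] (no swap needed)
Insert 6:
  append 6 at index 2 → [29, 10, 6] (no swap needed)
Insert 5:
  append 5 at index 3 → [29, 10, 6, 5] (no swap needed)
Insert 4:
  append 4 at index 4 → [29, 10, 6, 5, 4] (no swap needed)
Insert 15:
  append 15 at index 5 → [29, 10, 6, 5, 4, 15]
  15 > parent 6 at index 2, swap → [29, 10, 15, 5, 4, 6]
Insert 27:
  append 27 at index 6 → [29, 10, 15, 5, 4, 6, 27]
  27 > parent 15 at index 2, swap → [29, 10, 27, 5, 4, 6, 15]
Insert 16:
  append 16 at index 7 → [29, 10, 27, 5, 4, 6, 15, 16]
  16 > parent 5 at index 3, swap → [29, 10, 27, 16, 4, 6, 15, 5]
  16 > parent 10 at index 1, swap → [29, 16, 27, 10, 4, 6, 15, 5]

[29, 16, 27, 10, 4, 6, 15, 5]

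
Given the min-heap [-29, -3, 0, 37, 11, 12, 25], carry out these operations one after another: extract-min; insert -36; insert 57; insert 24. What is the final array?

[-36, 11, -3, 24, 25, 12, 0, 57, 37]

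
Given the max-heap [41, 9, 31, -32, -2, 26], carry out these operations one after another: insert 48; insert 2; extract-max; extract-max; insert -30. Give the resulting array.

insert 48:
  append 48 at index 6 → [41, 9, 31, -32, -2, 26, 48]
  48 > parent 31 at index 2, swap → [41, 9, 48, -32, -2, 26, 31]
  48 > parent 41 at index 0, swap → [48, 9, 41, -32, -2, 26, 31]
insert 2:
  append 2 at index 7 → [48, 9, 41, -32, -2, 26, 31, 2]
  2 > parent -32 at index 3, swap → [48, 9, 41, 2, -2, 26, 31, -32]
extract-max → returns 48:
  remove root 48; move last element -32 to root → [-32, 9, 41, 2, -2, 26, 31]
  -32 vs larger child 41 at index 2, swap → [41, 9, -32, 2, -2, 26, 31]
  -32 vs larger child 31 at index 6, swap → [41, 9, 31, 2, -2, 26, -32]
extract-max → returns 41:
  remove root 41; move last element -32 to root → [-32, 9, 31, 2, -2, 26]
  -32 vs larger child 31 at index 2, swap → [31, 9, -32, 2, -2, 26]
  -32 vs only child 26 at index 5, swap → [31, 9, 26, 2, -2, -32]
insert -30:
  append -30 at index 6 → [31, 9, 26, 2, -2, -32, -30] (no swap needed)

[31, 9, 26, 2, -2, -32, -30]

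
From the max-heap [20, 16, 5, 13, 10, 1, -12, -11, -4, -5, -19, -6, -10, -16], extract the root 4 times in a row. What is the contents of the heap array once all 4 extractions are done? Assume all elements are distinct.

[5, -4, 1, -6, -5, -19, -12, -11, -16, -10]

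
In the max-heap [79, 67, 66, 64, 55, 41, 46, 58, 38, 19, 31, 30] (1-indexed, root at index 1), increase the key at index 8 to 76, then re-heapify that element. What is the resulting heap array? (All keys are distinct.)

[79, 76, 66, 67, 55, 41, 46, 64, 38, 19, 31, 30]

set index 8 from 58 to 76 → [79, 67, 66, 64, 55, 41, 46, 76, 38, 19, 31, 30]
76 > parent 64 at index 4, swap → [79, 67, 66, 76, 55, 41, 46, 64, 38, 19, 31, 30]
76 > parent 67 at index 2, swap → [79, 76, 66, 67, 55, 41, 46, 64, 38, 19, 31, 30]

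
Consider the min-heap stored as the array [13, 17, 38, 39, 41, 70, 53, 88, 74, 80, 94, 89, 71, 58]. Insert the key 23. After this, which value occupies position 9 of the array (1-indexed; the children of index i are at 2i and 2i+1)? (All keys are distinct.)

append 23 at index 15 → [13, 17, 38, 39, 41, 70, 53, 88, 74, 80, 94, 89, 71, 58, 23]
23 < parent 53 at index 7, swap → [13, 17, 38, 39, 41, 70, 23, 88, 74, 80, 94, 89, 71, 58, 53]
23 < parent 38 at index 3, swap → [13, 17, 23, 39, 41, 70, 38, 88, 74, 80, 94, 89, 71, 58, 53]
resulting array: [13, 17, 23, 39, 41, 70, 38, 88, 74, 80, 94, 89, 71, 58, 53]

74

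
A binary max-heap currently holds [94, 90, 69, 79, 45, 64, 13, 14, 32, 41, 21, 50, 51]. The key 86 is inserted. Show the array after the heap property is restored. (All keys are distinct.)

append 86 at index 13 → [94, 90, 69, 79, 45, 64, 13, 14, 32, 41, 21, 50, 51, 86]
86 > parent 13 at index 6, swap → [94, 90, 69, 79, 45, 64, 86, 14, 32, 41, 21, 50, 51, 13]
86 > parent 69 at index 2, swap → [94, 90, 86, 79, 45, 64, 69, 14, 32, 41, 21, 50, 51, 13]

[94, 90, 86, 79, 45, 64, 69, 14, 32, 41, 21, 50, 51, 13]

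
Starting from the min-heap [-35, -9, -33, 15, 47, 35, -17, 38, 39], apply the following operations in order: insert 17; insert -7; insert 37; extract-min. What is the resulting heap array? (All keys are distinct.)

[-33, -9, -17, 15, -7, 35, 37, 38, 39, 47, 17]

insert 17:
  append 17 at index 9 → [-35, -9, -33, 15, 47, 35, -17, 38, 39, 17]
  17 < parent 47 at index 4, swap → [-35, -9, -33, 15, 17, 35, -17, 38, 39, 47]
insert -7:
  append -7 at index 10 → [-35, -9, -33, 15, 17, 35, -17, 38, 39, 47, -7]
  -7 < parent 17 at index 4, swap → [-35, -9, -33, 15, -7, 35, -17, 38, 39, 47, 17]
insert 37:
  append 37 at index 11 → [-35, -9, -33, 15, -7, 35, -17, 38, 39, 47, 17, 37] (no swap needed)
extract-min → returns -35:
  remove root -35; move last element 37 to root → [37, -9, -33, 15, -7, 35, -17, 38, 39, 47, 17]
  37 vs smaller child -33 at index 2, swap → [-33, -9, 37, 15, -7, 35, -17, 38, 39, 47, 17]
  37 vs smaller child -17 at index 6, swap → [-33, -9, -17, 15, -7, 35, 37, 38, 39, 47, 17]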